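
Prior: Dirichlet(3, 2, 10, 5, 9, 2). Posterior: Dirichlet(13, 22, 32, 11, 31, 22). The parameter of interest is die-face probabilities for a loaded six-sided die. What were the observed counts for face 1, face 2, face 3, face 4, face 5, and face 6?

For a Dirichlet(α) prior with multinomial counts c, the posterior is Dirichlet(α + c) componentwise.
Counts are posterior − prior componentwise: 13−3=10, 22−2=20, 32−10=22, 11−5=6, 31−9=22, 22−2=20.

counts (10, 20, 22, 6, 22, 20)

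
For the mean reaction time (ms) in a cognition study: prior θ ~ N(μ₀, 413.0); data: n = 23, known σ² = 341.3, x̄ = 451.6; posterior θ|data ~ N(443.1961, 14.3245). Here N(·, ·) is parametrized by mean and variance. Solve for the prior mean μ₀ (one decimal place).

μ₀ = 209.3

The posterior mean is a precision-weighted average: μ_n = (τ₀μ₀ + τ_data·x̄)/(τ₀+τ_data), with τ₀=1/σ₀² and τ_data=n/σ².
Here τ₀ = 1/413.0 = 0.002421 and τ_data = 23/341.3 = 0.067389, so τ_n = 0.069810.
Rearranging for μ₀: μ₀ = (μ_n·τ_n − τ_data·x̄)/τ₀ = (443.1961·0.069810 − 0.067389·451.6) / 0.002421 = 0.506647/0.002421 ≈ 209.3.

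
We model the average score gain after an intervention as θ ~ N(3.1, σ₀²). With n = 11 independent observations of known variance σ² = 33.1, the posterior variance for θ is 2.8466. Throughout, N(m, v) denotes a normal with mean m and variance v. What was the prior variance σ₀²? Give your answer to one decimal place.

σ₀² = 52.7

For the Normal–Normal model with known σ², precisions add: τ_n = τ₀ + n/σ².
So 1/σ₀² = 1/2.8466 − 11/33.1 = 0.351296 − 0.332326 = 0.018970.
Hence σ₀² = 1/0.018970 ≈ 52.7.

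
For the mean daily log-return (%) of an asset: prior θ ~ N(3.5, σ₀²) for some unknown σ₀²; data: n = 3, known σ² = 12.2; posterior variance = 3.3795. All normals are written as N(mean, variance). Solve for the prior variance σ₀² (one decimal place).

Posterior precision equals prior precision plus data precision: 1/σ_n² = 1/σ₀² + n/σ².
So 1/σ₀² = 1/3.3795 − 3/12.2 = 0.295902 − 0.245902 = 0.050000.
Hence σ₀² = 1/0.050000 ≈ 20.0.

σ₀² = 20.0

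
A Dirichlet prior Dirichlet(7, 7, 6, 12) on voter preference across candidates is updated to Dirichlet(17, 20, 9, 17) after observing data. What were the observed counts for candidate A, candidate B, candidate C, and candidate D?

counts (10, 13, 3, 5)

For a Dirichlet(α) prior with multinomial counts c, the posterior is Dirichlet(α + c) componentwise.
Counts are posterior − prior componentwise: 17−7=10, 20−7=13, 9−6=3, 17−12=5.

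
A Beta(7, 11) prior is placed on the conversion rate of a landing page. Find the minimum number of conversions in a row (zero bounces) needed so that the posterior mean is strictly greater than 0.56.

k = 8

After k conversions and 0 bounces the posterior is Beta(7+k, 11), with mean (7+k)/(7+11+k).
Set (7+k)/(18+k) > 0.56 and solve: k > (0.56·18 − 7)/(1 − 0.56) = 7.000.
The smallest integer exceeding 7.000 is 8, and checking k=8: (15)/(26) = 0.5769 > 0.56.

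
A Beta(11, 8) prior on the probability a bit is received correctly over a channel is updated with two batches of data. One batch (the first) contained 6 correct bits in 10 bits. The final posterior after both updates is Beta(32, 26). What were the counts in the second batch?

Because Beta–binomial updating is additive in the counts, the combined data contributed (α_post−α_prior, β_post−β_prior) successes and failures.
Total across both batches: 32−11=21 correct bits, 26−8=18 errors.
Subtract the first batch: 21−6=15 correct bits and 18−4=14 errors.

15 correct bits and 14 errors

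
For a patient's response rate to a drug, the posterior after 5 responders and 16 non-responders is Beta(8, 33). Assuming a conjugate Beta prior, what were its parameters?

Beta is conjugate to the binomial likelihood: posterior = Beta(a+s, b+f).
So a = 8 − 5 = 3 and b = 33 − 16 = 17.

Beta(3, 17)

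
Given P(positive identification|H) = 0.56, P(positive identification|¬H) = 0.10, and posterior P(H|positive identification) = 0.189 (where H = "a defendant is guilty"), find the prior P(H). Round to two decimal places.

Bayes' rule in odds form gives O(H|E) = O(H)·[P(E|H)/P(E|¬H)], hence O(H) = O(H|E)/LR.
Posterior odds = 0.189/(1−0.189) = 0.2330. LR = 0.56/0.10 = 5.6000.
Prior odds = 0.2330/5.6000 = 0.0416, so P(H) = 0.0416/(1+0.0416) ≈ 0.04.

P(H) = 0.04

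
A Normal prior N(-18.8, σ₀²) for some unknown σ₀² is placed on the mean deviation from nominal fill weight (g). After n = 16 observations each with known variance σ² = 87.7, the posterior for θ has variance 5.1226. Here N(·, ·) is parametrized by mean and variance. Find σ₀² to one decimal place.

σ₀² = 78.3

For the Normal–Normal model with known σ², precisions add: τ_n = τ₀ + n/σ².
So 1/σ₀² = 1/5.1226 − 16/87.7 = 0.195213 − 0.182440 = 0.012773.
Hence σ₀² = 1/0.012773 ≈ 78.3.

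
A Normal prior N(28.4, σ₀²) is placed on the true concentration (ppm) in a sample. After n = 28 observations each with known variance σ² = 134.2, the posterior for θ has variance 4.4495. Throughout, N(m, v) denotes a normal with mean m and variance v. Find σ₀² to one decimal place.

Posterior precision equals prior precision plus data precision: 1/σ_n² = 1/σ₀² + n/σ².
So 1/σ₀² = 1/4.4495 − 28/134.2 = 0.224744 − 0.208644 = 0.016100.
Hence σ₀² = 1/0.016100 ≈ 62.1.

σ₀² = 62.1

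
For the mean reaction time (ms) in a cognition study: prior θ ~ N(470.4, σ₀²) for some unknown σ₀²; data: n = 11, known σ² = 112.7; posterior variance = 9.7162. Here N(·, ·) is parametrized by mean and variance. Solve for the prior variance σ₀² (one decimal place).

For the Normal–Normal model with known σ², precisions add: τ_n = τ₀ + n/σ².
So 1/σ₀² = 1/9.7162 − 11/112.7 = 0.102921 − 0.097604 = 0.005317.
Hence σ₀² = 1/0.005317 ≈ 188.1.

σ₀² = 188.1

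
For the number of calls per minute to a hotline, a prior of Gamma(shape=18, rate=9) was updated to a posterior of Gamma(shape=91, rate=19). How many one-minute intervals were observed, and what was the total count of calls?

n = 10 one-minute intervals with total 73 calls

A Gamma(α, β) prior (rate parametrization) on a Poisson rate with n observations summing to S gives posterior Gamma(α+S, β+n).
Matching: Σxᵢ = 91 − 18 = 73 and n = 19 − 9 = 10.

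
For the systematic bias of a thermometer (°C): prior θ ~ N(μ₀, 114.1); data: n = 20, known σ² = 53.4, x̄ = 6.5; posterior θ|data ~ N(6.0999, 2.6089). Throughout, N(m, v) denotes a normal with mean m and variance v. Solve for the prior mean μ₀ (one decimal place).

μ₀ = -11.0

The posterior mean is a precision-weighted average: μ_n = (τ₀μ₀ + τ_data·x̄)/(τ₀+τ_data), with τ₀=1/σ₀² and τ_data=n/σ².
Here τ₀ = 1/114.1 = 0.008764 and τ_data = 20/53.4 = 0.374532, so τ_n = 0.383296.
Rearranging for μ₀: μ₀ = (μ_n·τ_n − τ_data·x̄)/τ₀ = (6.0999·0.383296 − 0.374532·6.5) / 0.008764 = -0.096391/0.008764 ≈ -11.0.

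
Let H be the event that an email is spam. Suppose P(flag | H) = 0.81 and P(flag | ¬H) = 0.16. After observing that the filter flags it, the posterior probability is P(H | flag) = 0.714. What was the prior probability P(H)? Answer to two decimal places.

P(H) = 0.33

In odds form, posterior odds = prior odds × likelihood ratio, so prior odds = posterior odds ÷ LR.
Posterior odds = 0.714/(1−0.714) = 2.4965. LR = 0.81/0.16 = 5.0625.
Prior odds = 2.4965/5.0625 = 0.4931, so P(H) = 0.4931/(1+0.4931) ≈ 0.33.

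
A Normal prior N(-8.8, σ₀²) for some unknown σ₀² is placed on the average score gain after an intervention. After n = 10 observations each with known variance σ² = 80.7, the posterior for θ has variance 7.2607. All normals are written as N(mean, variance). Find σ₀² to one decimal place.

Posterior precision equals prior precision plus data precision: 1/σ_n² = 1/σ₀² + n/σ².
So 1/σ₀² = 1/7.2607 − 10/80.7 = 0.137728 − 0.123916 = 0.013812.
Hence σ₀² = 1/0.013812 ≈ 72.4.

σ₀² = 72.4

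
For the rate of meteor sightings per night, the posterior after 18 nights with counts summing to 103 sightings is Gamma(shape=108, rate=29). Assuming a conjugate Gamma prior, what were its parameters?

Gamma–Poisson conjugacy: posterior shape = α + Σxᵢ, posterior rate = β + n.
So α = 108 − 103 = 5 and β = 29 − 18 = 11.

Gamma(shape=5, rate=11)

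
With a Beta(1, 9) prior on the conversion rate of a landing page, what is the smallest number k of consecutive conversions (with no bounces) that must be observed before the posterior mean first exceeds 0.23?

k = 2

After k conversions and 0 bounces the posterior is Beta(1+k, 9), with mean (1+k)/(1+9+k).
Set (1+k)/(10+k) > 0.23 and solve: k > (0.23·10 − 1)/(1 − 0.23) = 1.688.
The smallest integer exceeding 1.688 is 2, and checking k=2: (3)/(12) = 0.2500 > 0.23.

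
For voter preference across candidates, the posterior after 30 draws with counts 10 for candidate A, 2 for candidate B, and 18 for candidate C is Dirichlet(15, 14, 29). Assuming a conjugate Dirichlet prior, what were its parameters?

For a Dirichlet(α) prior with multinomial counts c, the posterior is Dirichlet(α + c) componentwise.
Subtract each count from the matching posterior parameter: 15−10=5, 14−2=12, 29−18=11.

Dirichlet(5, 12, 11)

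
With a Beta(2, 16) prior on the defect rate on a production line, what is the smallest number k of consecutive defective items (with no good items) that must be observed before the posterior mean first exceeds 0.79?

k = 59

After k defective items and 0 good items the posterior is Beta(2+k, 16), with mean (2+k)/(2+16+k).
Set (2+k)/(18+k) > 0.79 and solve: k > (0.79·18 − 2)/(1 − 0.79) = 58.190.
The smallest integer exceeding 58.190 is 59.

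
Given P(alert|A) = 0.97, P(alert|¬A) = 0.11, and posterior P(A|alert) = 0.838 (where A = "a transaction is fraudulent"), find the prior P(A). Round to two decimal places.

In odds form, posterior odds = prior odds × likelihood ratio, so prior odds = posterior odds ÷ LR.
Posterior odds = 0.838/(1−0.838) = 5.1728. LR = 0.97/0.11 = 8.8182.
Prior odds = 5.1728/8.8182 = 0.5866, so P(A) = 0.5866/(1+0.5866) ≈ 0.37.

P(A) = 0.37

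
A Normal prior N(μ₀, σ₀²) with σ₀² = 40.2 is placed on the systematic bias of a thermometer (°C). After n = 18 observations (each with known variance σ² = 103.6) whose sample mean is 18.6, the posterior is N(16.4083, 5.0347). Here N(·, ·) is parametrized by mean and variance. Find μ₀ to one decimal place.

μ₀ = 1.1

The posterior mean is a precision-weighted average: μ_n = (τ₀μ₀ + τ_data·x̄)/(τ₀+τ_data), with τ₀=1/σ₀² and τ_data=n/σ².
Here τ₀ = 1/40.2 = 0.024876 and τ_data = 18/103.6 = 0.173745, so τ_n = 0.198621.
Rearranging for μ₀: μ₀ = (μ_n·τ_n − τ_data·x̄)/τ₀ = (16.4083·0.198621 − 0.173745·18.6) / 0.024876 = 0.027376/0.024876 ≈ 1.1.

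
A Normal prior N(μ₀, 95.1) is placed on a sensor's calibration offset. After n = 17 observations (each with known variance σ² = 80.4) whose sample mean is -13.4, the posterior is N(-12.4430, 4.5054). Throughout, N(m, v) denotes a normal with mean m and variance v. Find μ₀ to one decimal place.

μ₀ = 6.8

With known observation variance, the Normal–Normal posterior has precision τ_n = τ₀ + n/σ² and mean μ_n = (τ₀μ₀ + (n/σ²)x̄)/τ_n.
Here τ₀ = 1/95.1 = 0.010515 and τ_data = 17/80.4 = 0.211443, so τ_n = 0.221958.
Rearranging for μ₀: μ₀ = (μ_n·τ_n − τ_data·x̄)/τ₀ = (-12.4430·0.221958 − 0.211443·-13.4) / 0.010515 = 0.071513/0.010515 ≈ 6.8.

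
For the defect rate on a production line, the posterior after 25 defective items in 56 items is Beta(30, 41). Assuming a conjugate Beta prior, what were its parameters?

Beta(5, 10)

Under Beta–binomial conjugacy the posterior parameters are (a+s, b+f).
Subtract the data counts: 30−25=5, 41−31=10.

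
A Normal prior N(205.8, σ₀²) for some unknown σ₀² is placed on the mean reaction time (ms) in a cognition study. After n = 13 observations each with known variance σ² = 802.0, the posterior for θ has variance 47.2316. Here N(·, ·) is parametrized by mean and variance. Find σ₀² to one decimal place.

Posterior precision equals prior precision plus data precision: 1/σ_n² = 1/σ₀² + n/σ².
So 1/σ₀² = 1/47.2316 − 13/802.0 = 0.021172 − 0.016209 = 0.004963.
Hence σ₀² = 1/0.004963 ≈ 201.5.

σ₀² = 201.5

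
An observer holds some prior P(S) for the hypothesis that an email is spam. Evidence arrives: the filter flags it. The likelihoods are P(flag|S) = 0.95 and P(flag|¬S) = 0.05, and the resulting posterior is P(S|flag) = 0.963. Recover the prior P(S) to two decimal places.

P(S) = 0.58

Bayes' rule in odds form gives O(S|E) = O(S)·[P(E|S)/P(E|¬S)], hence O(S) = O(S|E)/LR.
Posterior odds = 0.963/(1−0.963) = 26.0270. LR = 0.95/0.05 = 19.0000.
Prior odds = 26.0270/19.0000 = 1.3698, so P(S) = 1.3698/(1+1.3698) ≈ 0.58.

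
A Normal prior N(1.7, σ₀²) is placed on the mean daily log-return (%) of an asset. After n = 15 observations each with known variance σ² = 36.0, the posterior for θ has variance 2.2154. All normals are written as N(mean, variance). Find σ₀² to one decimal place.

Posterior precision equals prior precision plus data precision: 1/σ_n² = 1/σ₀² + n/σ².
So 1/σ₀² = 1/2.2154 − 15/36.0 = 0.451386 − 0.416667 = 0.034719.
Hence σ₀² = 1/0.034719 ≈ 28.8.

σ₀² = 28.8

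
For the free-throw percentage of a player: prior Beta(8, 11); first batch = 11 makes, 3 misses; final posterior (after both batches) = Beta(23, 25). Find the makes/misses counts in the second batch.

4 makes and 11 misses

Sequential conjugate updates are equivalent to a single update on the pooled data, so total successes = posterior α − prior α and total failures = posterior β − prior β.
Total across both batches: 23−8=15 makes, 25−11=14 misses.
Subtract the first batch: 15−11=4 makes and 14−3=11 misses.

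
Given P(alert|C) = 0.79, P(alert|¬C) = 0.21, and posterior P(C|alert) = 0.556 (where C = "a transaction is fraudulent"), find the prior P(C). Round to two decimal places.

In odds form, posterior odds = prior odds × likelihood ratio, so prior odds = posterior odds ÷ LR.
Posterior odds = 0.556/(1−0.556) = 1.2523. LR = 0.79/0.21 = 3.7619.
Prior odds = 1.2523/3.7619 = 0.3329, so P(C) = 0.3329/(1+0.3329) ≈ 0.25.

P(C) = 0.25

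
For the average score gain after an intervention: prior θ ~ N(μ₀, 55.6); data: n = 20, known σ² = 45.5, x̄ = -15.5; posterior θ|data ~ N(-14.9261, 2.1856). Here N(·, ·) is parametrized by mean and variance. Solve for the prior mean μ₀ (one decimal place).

μ₀ = -0.9

With known observation variance, the Normal–Normal posterior has precision τ_n = τ₀ + n/σ² and mean μ_n = (τ₀μ₀ + (n/σ²)x̄)/τ_n.
Here τ₀ = 1/55.6 = 0.017986 and τ_data = 20/45.5 = 0.439560, so τ_n = 0.457546.
Rearranging for μ₀: μ₀ = (μ_n·τ_n − τ_data·x̄)/τ₀ = (-14.9261·0.457546 − 0.439560·-15.5) / 0.017986 = -0.016197/0.017986 ≈ -0.9.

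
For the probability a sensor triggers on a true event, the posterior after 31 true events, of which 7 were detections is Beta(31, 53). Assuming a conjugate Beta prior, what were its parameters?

A Beta(α, β) prior with s successes and f failures in binomial data gives a Beta(α+s, β+f) posterior.
Subtract the data counts: 31−7=24, 53−24=29.

Beta(24, 29)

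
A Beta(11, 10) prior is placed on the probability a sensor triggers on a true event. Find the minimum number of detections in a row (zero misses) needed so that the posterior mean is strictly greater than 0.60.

After k detections and 0 misses the posterior is Beta(11+k, 10), with mean (11+k)/(11+10+k).
Set (11+k)/(21+k) > 0.60 and solve: k > (0.60·21 − 11)/(1 − 0.60) = 4.000.
The smallest integer exceeding 4.000 is 5.

k = 5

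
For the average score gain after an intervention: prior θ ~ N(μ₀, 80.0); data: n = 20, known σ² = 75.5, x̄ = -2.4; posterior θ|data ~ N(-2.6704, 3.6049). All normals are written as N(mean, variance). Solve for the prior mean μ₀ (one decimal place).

μ₀ = -8.4

The posterior mean is a precision-weighted average: μ_n = (τ₀μ₀ + τ_data·x̄)/(τ₀+τ_data), with τ₀=1/σ₀² and τ_data=n/σ².
Here τ₀ = 1/80.0 = 0.012500 and τ_data = 20/75.5 = 0.264901, so τ_n = 0.277401.
Rearranging for μ₀: μ₀ = (μ_n·τ_n − τ_data·x̄)/τ₀ = (-2.6704·0.277401 − 0.264901·-2.4) / 0.012500 = -0.105009/0.012500 ≈ -8.4.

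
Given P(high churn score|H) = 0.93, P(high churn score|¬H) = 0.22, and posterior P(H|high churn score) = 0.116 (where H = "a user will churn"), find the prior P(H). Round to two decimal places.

In odds form, posterior odds = prior odds × likelihood ratio, so prior odds = posterior odds ÷ LR.
Posterior odds = 0.116/(1−0.116) = 0.1312. LR = 0.93/0.22 = 4.2273.
Prior odds = 0.1312/4.2273 = 0.0310, so P(H) = 0.0310/(1+0.0310) ≈ 0.03.

P(H) = 0.03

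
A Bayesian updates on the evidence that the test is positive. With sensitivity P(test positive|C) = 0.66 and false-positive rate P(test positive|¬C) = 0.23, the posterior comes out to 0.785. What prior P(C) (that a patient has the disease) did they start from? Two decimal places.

P(C) = 0.56

In odds form, posterior odds = prior odds × likelihood ratio, so prior odds = posterior odds ÷ LR.
Posterior odds = 0.785/(1−0.785) = 3.6512. LR = 0.66/0.23 = 2.8696.
Prior odds = 3.6512/2.8696 = 1.2724, so P(C) = 1.2724/(1+1.2724) ≈ 0.56.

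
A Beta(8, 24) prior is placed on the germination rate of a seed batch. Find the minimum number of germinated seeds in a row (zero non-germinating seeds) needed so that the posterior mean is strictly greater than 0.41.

k = 9

After k germinated seeds and 0 non-germinating seeds the posterior is Beta(8+k, 24), with mean (8+k)/(8+24+k).
Set (8+k)/(32+k) > 0.41 and solve: k > (0.41·32 − 8)/(1 − 0.41) = 8.678.
The smallest integer exceeding 8.678 is 9.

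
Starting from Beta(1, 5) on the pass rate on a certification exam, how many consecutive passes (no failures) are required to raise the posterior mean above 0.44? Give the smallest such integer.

k = 3

After k passes and 0 failures the posterior is Beta(1+k, 5), with mean (1+k)/(1+5+k).
Set (1+k)/(6+k) > 0.44 and solve: k > (0.44·6 − 1)/(1 − 0.44) = 2.929.
The smallest integer exceeding 2.929 is 3.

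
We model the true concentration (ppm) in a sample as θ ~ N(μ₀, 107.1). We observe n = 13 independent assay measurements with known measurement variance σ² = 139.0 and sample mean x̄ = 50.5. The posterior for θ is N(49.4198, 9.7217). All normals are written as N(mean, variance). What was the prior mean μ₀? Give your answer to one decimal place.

μ₀ = 38.6

The posterior mean is a precision-weighted average: μ_n = (τ₀μ₀ + τ_data·x̄)/(τ₀+τ_data), with τ₀=1/σ₀² and τ_data=n/σ².
Here τ₀ = 1/107.1 = 0.009337 and τ_data = 13/139.0 = 0.093525, so τ_n = 0.102862.
Rearranging for μ₀: μ₀ = (μ_n·τ_n − τ_data·x̄)/τ₀ = (49.4198·0.102862 − 0.093525·50.5) / 0.009337 = 0.360407/0.009337 ≈ 38.6.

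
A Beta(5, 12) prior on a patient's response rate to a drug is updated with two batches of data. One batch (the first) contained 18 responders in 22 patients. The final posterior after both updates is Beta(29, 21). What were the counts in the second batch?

6 responders and 5 non-responders

Sequential conjugate updates are equivalent to a single update on the pooled data, so total successes = posterior α − prior α and total failures = posterior β − prior β.
Total across both batches: 29−5=24 responders, 21−12=9 non-responders.
Subtract the first batch: 24−18=6 responders and 9−4=5 non-responders.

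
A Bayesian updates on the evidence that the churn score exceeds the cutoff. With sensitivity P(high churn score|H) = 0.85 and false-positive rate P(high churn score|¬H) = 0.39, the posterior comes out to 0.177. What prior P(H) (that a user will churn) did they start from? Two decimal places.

P(H) = 0.09

In odds form, posterior odds = prior odds × likelihood ratio, so prior odds = posterior odds ÷ LR.
Posterior odds = 0.177/(1−0.177) = 0.2151. LR = 0.85/0.39 = 2.1795.
Prior odds = 0.2151/2.1795 = 0.0987, so P(H) = 0.0987/(1+0.0987) ≈ 0.09.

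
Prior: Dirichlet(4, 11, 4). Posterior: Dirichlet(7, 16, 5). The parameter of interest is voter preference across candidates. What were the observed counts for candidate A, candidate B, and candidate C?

counts (3, 5, 1)

For a Dirichlet(α) prior with multinomial counts c, the posterior is Dirichlet(α + c) componentwise.
Counts are posterior − prior componentwise: 7−4=3, 16−11=5, 5−4=1.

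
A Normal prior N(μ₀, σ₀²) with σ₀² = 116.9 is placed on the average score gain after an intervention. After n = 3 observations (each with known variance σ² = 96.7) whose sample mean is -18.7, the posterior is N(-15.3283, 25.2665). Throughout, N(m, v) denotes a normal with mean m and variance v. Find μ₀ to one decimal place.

μ₀ = -3.1

The posterior mean is a precision-weighted average: μ_n = (τ₀μ₀ + τ_data·x̄)/(τ₀+τ_data), with τ₀=1/σ₀² and τ_data=n/σ².
Here τ₀ = 1/116.9 = 0.008554 and τ_data = 3/96.7 = 0.031024, so τ_n = 0.039578.
Rearranging for μ₀: μ₀ = (μ_n·τ_n − τ_data·x̄)/τ₀ = (-15.3283·0.039578 − 0.031024·-18.7) / 0.008554 = -0.026515/0.008554 ≈ -3.1.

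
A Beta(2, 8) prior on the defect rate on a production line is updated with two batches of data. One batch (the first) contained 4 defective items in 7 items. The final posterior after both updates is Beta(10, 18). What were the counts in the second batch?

4 defective items and 7 good items

Sequential conjugate updates are equivalent to a single update on the pooled data, so total successes = posterior α − prior α and total failures = posterior β − prior β.
Total across both batches: 10−2=8 defective items, 18−8=10 good items.
Subtract the first batch: 8−4=4 defective items and 10−3=7 good items.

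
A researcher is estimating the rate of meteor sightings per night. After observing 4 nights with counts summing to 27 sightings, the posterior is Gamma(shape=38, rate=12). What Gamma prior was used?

Gamma(shape=11, rate=8)

A Gamma(α, β) prior (rate parametrization) on a Poisson rate with n observations summing to S gives posterior Gamma(α+S, β+n).
So α = 38 − 27 = 11 and β = 12 − 4 = 8.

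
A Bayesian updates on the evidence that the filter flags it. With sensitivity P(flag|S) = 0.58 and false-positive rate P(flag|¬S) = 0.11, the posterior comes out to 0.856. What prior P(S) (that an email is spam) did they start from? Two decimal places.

P(S) = 0.53

Bayes' rule in odds form gives O(S|E) = O(S)·[P(E|S)/P(E|¬S)], hence O(S) = O(S|E)/LR.
Posterior odds = 0.856/(1−0.856) = 5.9444. LR = 0.58/0.11 = 5.2727.
Prior odds = 5.9444/5.2727 = 1.1274, so P(S) = 1.1274/(1+1.1274) ≈ 0.53.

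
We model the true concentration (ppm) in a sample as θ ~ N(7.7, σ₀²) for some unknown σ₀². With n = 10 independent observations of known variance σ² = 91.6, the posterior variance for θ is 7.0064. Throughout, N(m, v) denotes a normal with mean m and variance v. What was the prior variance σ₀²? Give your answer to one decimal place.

σ₀² = 29.8

Posterior precision equals prior precision plus data precision: 1/σ_n² = 1/σ₀² + n/σ².
So 1/σ₀² = 1/7.0064 − 10/91.6 = 0.142727 − 0.109170 = 0.033557.
Hence σ₀² = 1/0.033557 ≈ 29.8.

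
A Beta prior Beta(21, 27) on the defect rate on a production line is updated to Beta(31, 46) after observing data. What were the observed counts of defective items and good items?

10 defective items and 19 good items

Under Beta–binomial conjugacy the posterior parameters are (a+s, b+f).
Match parameters: s=31−21=10, f=46−27=19.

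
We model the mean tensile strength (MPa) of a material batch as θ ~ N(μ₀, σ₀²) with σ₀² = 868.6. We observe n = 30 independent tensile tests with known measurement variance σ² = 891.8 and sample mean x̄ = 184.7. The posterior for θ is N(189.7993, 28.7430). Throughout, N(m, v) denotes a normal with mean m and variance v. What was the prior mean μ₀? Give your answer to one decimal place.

μ₀ = 338.8

With known observation variance, the Normal–Normal posterior has precision τ_n = τ₀ + n/σ² and mean μ_n = (τ₀μ₀ + (n/σ²)x̄)/τ_n.
Here τ₀ = 1/868.6 = 0.001151 and τ_data = 30/891.8 = 0.033640, so τ_n = 0.034791.
Rearranging for μ₀: μ₀ = (μ_n·τ_n − τ_data·x̄)/τ₀ = (189.7993·0.034791 − 0.033640·184.7) / 0.001151 = 0.389999/0.001151 ≈ 338.8.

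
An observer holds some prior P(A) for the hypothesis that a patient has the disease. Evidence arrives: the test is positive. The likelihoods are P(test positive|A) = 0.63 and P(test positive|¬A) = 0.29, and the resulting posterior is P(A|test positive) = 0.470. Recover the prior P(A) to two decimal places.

In odds form, posterior odds = prior odds × likelihood ratio, so prior odds = posterior odds ÷ LR.
Posterior odds = 0.470/(1−0.470) = 0.8868. LR = 0.63/0.29 = 2.1724.
Prior odds = 0.8868/2.1724 = 0.4082, so P(A) = 0.4082/(1+0.4082) ≈ 0.29.

P(A) = 0.29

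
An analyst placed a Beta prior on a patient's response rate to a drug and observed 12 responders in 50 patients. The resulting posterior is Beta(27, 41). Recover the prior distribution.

Beta(15, 3)

A Beta(a, b) prior with s successes and f failures in binomial data gives a Beta(a+s, b+f) posterior.
So a = 27 − 12 = 15 and b = 41 − 38 = 3.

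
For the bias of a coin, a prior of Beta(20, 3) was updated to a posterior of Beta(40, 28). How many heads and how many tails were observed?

20 heads and 25 tails

A Beta(α, β) prior with s successes and f failures in binomial data gives a Beta(α+s, β+f) posterior.
So s = 40 − 20 = 20 and f = 28 − 3 = 25.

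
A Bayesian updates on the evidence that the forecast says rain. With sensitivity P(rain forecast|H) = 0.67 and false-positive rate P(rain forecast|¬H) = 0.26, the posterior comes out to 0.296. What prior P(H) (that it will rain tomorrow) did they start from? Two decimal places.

In odds form, posterior odds = prior odds × likelihood ratio, so prior odds = posterior odds ÷ LR.
Posterior odds = 0.296/(1−0.296) = 0.4205. LR = 0.67/0.26 = 2.5769.
Prior odds = 0.4205/2.5769 = 0.1632, so P(H) = 0.1632/(1+0.1632) ≈ 0.14.

P(H) = 0.14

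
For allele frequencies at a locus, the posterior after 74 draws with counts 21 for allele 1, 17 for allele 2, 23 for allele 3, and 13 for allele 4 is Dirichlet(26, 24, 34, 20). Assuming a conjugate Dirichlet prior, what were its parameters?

For a Dirichlet(α) prior with multinomial counts c, the posterior is Dirichlet(α + c) componentwise.
Subtract each count from the matching posterior parameter: 26−21=5, 24−17=7, 34−23=11, 20−13=7.

Dirichlet(5, 7, 11, 7)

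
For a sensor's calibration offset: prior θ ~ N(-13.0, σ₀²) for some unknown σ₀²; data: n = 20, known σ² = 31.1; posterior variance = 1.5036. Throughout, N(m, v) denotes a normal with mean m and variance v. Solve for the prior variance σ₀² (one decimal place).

For the Normal–Normal model with known σ², precisions add: τ_n = τ₀ + n/σ².
So 1/σ₀² = 1/1.5036 − 20/31.1 = 0.665070 − 0.643087 = 0.021983.
Hence σ₀² = 1/0.021983 ≈ 45.5.

σ₀² = 45.5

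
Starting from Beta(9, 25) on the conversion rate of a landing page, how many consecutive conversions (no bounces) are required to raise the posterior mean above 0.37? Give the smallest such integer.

k = 6

After k conversions and 0 bounces the posterior is Beta(9+k, 25), with mean (9+k)/(9+25+k).
Set (9+k)/(34+k) > 0.37 and solve: k > (0.37·34 − 9)/(1 − 0.37) = 5.683.
The smallest integer exceeding 5.683 is 6, and checking k=6: (15)/(40) = 0.3750 > 0.37.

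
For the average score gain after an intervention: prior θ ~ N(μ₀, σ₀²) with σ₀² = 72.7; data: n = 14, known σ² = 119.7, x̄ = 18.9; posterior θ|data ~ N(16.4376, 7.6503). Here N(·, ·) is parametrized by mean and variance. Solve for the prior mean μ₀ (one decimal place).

μ₀ = -4.5

The posterior mean is a precision-weighted average: μ_n = (τ₀μ₀ + τ_data·x̄)/(τ₀+τ_data), with τ₀=1/σ₀² and τ_data=n/σ².
Here τ₀ = 1/72.7 = 0.013755 and τ_data = 14/119.7 = 0.116959, so τ_n = 0.130714.
Rearranging for μ₀: μ₀ = (μ_n·τ_n − τ_data·x̄)/τ₀ = (16.4376·0.130714 − 0.116959·18.9) / 0.013755 = -0.061901/0.013755 ≈ -4.5.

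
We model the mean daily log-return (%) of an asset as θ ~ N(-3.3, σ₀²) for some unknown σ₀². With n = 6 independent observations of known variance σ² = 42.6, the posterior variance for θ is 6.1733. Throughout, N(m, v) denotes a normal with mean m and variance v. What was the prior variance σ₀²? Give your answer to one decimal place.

Posterior precision equals prior precision plus data precision: 1/σ_n² = 1/σ₀² + n/σ².
So 1/σ₀² = 1/6.1733 − 6/42.6 = 0.161988 − 0.140845 = 0.021143.
Hence σ₀² = 1/0.021143 ≈ 47.3.

σ₀² = 47.3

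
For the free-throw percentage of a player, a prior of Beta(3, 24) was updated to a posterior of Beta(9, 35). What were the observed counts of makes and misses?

6 makes and 11 misses

A Beta(α, β) prior with s successes and f failures in binomial data gives a Beta(α+s, β+f) posterior.
Match parameters: s=9−3=6, f=35−24=11.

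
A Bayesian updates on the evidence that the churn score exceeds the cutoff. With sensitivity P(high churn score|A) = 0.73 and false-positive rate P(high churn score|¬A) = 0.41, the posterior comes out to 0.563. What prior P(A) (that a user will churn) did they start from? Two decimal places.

Bayes' rule in odds form gives O(A|E) = O(A)·[P(E|A)/P(E|¬A)], hence O(A) = O(A|E)/LR.
Posterior odds = 0.563/(1−0.563) = 1.2883. LR = 0.73/0.41 = 1.7805.
Prior odds = 1.2883/1.7805 = 0.7236, so P(A) = 0.7236/(1+0.7236) ≈ 0.42.

P(A) = 0.42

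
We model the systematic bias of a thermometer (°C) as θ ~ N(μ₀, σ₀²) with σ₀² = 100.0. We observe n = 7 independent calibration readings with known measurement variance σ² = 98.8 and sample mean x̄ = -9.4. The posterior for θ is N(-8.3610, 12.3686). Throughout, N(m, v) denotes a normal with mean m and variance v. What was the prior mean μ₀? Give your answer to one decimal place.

μ₀ = -1.0

The posterior mean is a precision-weighted average: μ_n = (τ₀μ₀ + τ_data·x̄)/(τ₀+τ_data), with τ₀=1/σ₀² and τ_data=n/σ².
Here τ₀ = 1/100.0 = 0.010000 and τ_data = 7/98.8 = 0.070850, so τ_n = 0.080850.
Rearranging for μ₀: μ₀ = (μ_n·τ_n − τ_data·x̄)/τ₀ = (-8.3610·0.080850 − 0.070850·-9.4) / 0.010000 = -0.009997/0.010000 ≈ -1.0.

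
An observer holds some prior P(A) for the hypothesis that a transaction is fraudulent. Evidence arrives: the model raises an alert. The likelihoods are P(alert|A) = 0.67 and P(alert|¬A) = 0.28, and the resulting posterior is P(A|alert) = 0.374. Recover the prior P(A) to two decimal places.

P(A) = 0.20

In odds form, posterior odds = prior odds × likelihood ratio, so prior odds = posterior odds ÷ LR.
Posterior odds = 0.374/(1−0.374) = 0.5974. LR = 0.67/0.28 = 2.3929.
Prior odds = 0.5974/2.3929 = 0.2497, so P(A) = 0.2497/(1+0.2497) ≈ 0.20.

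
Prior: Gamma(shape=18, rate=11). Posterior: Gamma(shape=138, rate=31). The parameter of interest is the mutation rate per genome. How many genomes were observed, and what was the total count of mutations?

n = 20 genomes with total 120 mutations

A Gamma(α, β) prior (rate parametrization) on a Poisson rate with n observations summing to S gives posterior Gamma(α+S, β+n).
Matching: Σxᵢ = 138 − 18 = 120 and n = 31 − 11 = 20.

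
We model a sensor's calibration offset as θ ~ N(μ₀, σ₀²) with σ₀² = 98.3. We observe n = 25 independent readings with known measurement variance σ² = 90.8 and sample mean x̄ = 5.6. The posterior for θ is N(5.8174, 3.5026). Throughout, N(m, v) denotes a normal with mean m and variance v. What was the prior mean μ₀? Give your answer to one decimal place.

μ₀ = 11.7

The posterior mean is a precision-weighted average: μ_n = (τ₀μ₀ + τ_data·x̄)/(τ₀+τ_data), with τ₀=1/σ₀² and τ_data=n/σ².
Here τ₀ = 1/98.3 = 0.010173 and τ_data = 25/90.8 = 0.275330, so τ_n = 0.285503.
Rearranging for μ₀: μ₀ = (μ_n·τ_n − τ_data·x̄)/τ₀ = (5.8174·0.285503 − 0.275330·5.6) / 0.010173 = 0.119037/0.010173 ≈ 11.7.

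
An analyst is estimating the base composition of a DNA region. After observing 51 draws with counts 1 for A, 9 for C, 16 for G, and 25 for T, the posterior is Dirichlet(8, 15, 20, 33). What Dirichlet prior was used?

Dirichlet(7, 6, 4, 8)

For a Dirichlet(α) prior with multinomial counts c, the posterior is Dirichlet(α + c) componentwise.
Subtract each count from the matching posterior parameter: 8−1=7, 15−9=6, 20−16=4, 33−25=8.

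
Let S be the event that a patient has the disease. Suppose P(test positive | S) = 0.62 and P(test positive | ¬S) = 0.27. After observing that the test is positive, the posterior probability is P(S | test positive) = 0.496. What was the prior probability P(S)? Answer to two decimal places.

In odds form, posterior odds = prior odds × likelihood ratio, so prior odds = posterior odds ÷ LR.
Posterior odds = 0.496/(1−0.496) = 0.9841. LR = 0.62/0.27 = 2.2963.
Prior odds = 0.9841/2.2963 = 0.4286, so P(S) = 0.4286/(1+0.4286) ≈ 0.30.

P(S) = 0.30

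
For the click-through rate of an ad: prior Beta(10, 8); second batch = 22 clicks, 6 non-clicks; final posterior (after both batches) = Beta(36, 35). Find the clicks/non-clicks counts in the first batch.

4 clicks and 21 non-clicks

Because Beta–binomial updating is additive in the counts, the combined data contributed (α_post−α_prior, β_post−β_prior) successes and failures.
Total across both batches: 36−10=26 clicks, 35−8=27 non-clicks.
Subtract the second batch: 26−22=4 clicks and 27−6=21 non-clicks.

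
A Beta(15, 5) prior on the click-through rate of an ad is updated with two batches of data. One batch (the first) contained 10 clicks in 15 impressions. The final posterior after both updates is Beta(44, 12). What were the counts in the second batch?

Because Beta–binomial updating is additive in the counts, the combined data contributed (α_post−α_prior, β_post−β_prior) successes and failures.
Total across both batches: 44−15=29 clicks, 12−5=7 non-clicks.
Subtract the first batch: 29−10=19 clicks and 7−5=2 non-clicks.

19 clicks and 2 non-clicks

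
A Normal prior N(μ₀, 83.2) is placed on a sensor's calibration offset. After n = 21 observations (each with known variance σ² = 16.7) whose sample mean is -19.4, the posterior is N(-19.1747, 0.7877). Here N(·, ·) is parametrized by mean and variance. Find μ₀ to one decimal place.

With known observation variance, the Normal–Normal posterior has precision τ_n = τ₀ + n/σ² and mean μ_n = (τ₀μ₀ + (n/σ²)x̄)/τ_n.
Here τ₀ = 1/83.2 = 0.012019 and τ_data = 21/16.7 = 1.257485, so τ_n = 1.269504.
Rearranging for μ₀: μ₀ = (μ_n·τ_n − τ_data·x̄)/τ₀ = (-19.1747·1.269504 − 1.257485·-19.4) / 0.012019 = 0.052851/0.012019 ≈ 4.4.

μ₀ = 4.4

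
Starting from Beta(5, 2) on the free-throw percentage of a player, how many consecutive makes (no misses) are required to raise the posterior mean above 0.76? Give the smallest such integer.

k = 2

After k makes and 0 misses the posterior is Beta(5+k, 2), with mean (5+k)/(5+2+k).
Set (5+k)/(7+k) > 0.76 and solve: k > (0.76·7 − 5)/(1 − 0.76) = 1.333.
The smallest integer exceeding 1.333 is 2.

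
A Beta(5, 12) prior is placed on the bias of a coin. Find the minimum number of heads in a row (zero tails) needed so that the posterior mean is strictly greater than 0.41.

After k heads and 0 tails the posterior is Beta(5+k, 12), with mean (5+k)/(5+12+k).
Set (5+k)/(17+k) > 0.41 and solve: k > (0.41·17 − 5)/(1 − 0.41) = 3.339.
The smallest integer exceeding 3.339 is 4.

k = 4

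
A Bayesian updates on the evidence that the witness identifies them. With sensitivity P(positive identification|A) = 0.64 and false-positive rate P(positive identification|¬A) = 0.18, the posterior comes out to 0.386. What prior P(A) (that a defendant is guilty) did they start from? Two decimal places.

In odds form, posterior odds = prior odds × likelihood ratio, so prior odds = posterior odds ÷ LR.
Posterior odds = 0.386/(1−0.386) = 0.6287. LR = 0.64/0.18 = 3.5556.
Prior odds = 0.6287/3.5556 = 0.1768, so P(A) = 0.1768/(1+0.1768) ≈ 0.15.

P(A) = 0.15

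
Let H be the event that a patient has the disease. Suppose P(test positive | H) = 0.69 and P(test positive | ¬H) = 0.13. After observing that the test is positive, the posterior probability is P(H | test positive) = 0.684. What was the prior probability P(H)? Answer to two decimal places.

P(H) = 0.29

In odds form, posterior odds = prior odds × likelihood ratio, so prior odds = posterior odds ÷ LR.
Posterior odds = 0.684/(1−0.684) = 2.1646. LR = 0.69/0.13 = 5.3077.
Prior odds = 2.1646/5.3077 = 0.4078, so P(H) = 0.4078/(1+0.4078) ≈ 0.29.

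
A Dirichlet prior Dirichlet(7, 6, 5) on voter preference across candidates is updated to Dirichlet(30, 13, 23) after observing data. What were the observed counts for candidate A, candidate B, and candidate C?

counts (23, 7, 18)

For a Dirichlet(α) prior with multinomial counts c, the posterior is Dirichlet(α + c) componentwise.
Counts are posterior − prior componentwise: 30−7=23, 13−6=7, 23−5=18.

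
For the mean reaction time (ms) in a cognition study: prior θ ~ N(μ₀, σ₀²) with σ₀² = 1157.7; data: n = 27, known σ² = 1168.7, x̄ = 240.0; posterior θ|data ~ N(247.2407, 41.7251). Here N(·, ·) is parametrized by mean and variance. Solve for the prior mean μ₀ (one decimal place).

μ₀ = 440.9

The posterior mean is a precision-weighted average: μ_n = (τ₀μ₀ + τ_data·x̄)/(τ₀+τ_data), with τ₀=1/σ₀² and τ_data=n/σ².
Here τ₀ = 1/1157.7 = 0.000864 and τ_data = 27/1168.7 = 0.023103, so τ_n = 0.023967.
Rearranging for μ₀: μ₀ = (μ_n·τ_n − τ_data·x̄)/τ₀ = (247.2407·0.023967 − 0.023103·240.0) / 0.000864 = 0.380898/0.000864 ≈ 440.9.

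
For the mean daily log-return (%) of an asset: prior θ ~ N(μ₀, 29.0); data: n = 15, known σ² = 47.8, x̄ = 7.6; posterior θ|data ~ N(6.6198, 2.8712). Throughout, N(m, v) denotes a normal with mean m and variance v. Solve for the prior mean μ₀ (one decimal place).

The posterior mean is a precision-weighted average: μ_n = (τ₀μ₀ + τ_data·x̄)/(τ₀+τ_data), with τ₀=1/σ₀² and τ_data=n/σ².
Here τ₀ = 1/29.0 = 0.034483 and τ_data = 15/47.8 = 0.313808, so τ_n = 0.348291.
Rearranging for μ₀: μ₀ = (μ_n·τ_n − τ_data·x̄)/τ₀ = (6.6198·0.348291 − 0.313808·7.6) / 0.034483 = -0.079324/0.034483 ≈ -2.3.

μ₀ = -2.3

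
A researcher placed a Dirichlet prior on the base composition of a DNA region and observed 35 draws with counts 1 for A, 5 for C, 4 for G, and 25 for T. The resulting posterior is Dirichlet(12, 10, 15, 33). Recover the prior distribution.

Dirichlet(11, 5, 11, 8)

For a Dirichlet(α) prior with multinomial counts c, the posterior is Dirichlet(α + c) componentwise.
Subtract each count from the matching posterior parameter: 12−1=11, 10−5=5, 15−4=11, 33−25=8.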